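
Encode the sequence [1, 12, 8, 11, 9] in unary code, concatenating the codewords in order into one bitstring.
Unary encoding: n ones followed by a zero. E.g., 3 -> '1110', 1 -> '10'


Encode each number as n ones followed by a terminating 0:
  1 -> 10 (2 bits)
  12 -> 1111111111110 (13 bits)
  8 -> 111111110 (9 bits)
  11 -> 111111111110 (12 bits)
  9 -> 1111111110 (10 bits)
Total length = 2 + 13 + 9 + 12 + 10 = 46 bits.

Unary([1, 12, 8, 11, 9]) = 1011111111111101111111101111111111101111111110 (46 bits)


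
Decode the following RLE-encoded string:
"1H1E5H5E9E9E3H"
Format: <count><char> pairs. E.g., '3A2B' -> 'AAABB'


Expanding each <count><char> pair:
  1H -> 'H'
  1E -> 'E'
  5H -> 'HHHHH'
  5E -> 'EEEEE'
  9E -> 'EEEEEEEEE'
  9E -> 'EEEEEEEEE'
  3H -> 'HHH'

Decoded = HEHHHHHEEEEEEEEEEEEEEEEEEEEEEEHHH


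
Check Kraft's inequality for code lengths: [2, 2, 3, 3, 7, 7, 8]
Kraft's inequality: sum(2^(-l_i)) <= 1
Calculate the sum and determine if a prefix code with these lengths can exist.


Sum = 2^(-2) + 2^(-2) + 2^(-3) + 2^(-3) + 2^(-7) + 2^(-7) + 2^(-8)
    = 0.25 + 0.25 + 0.125 + 0.125 + 0.0078125 + 0.0078125 + 0.00390625
    = 197/256 = 0.76953125
Since 0.76953125 <= 1, Kraft's inequality IS satisfied.
A prefix code with these lengths CAN exist.

Kraft sum = 0.76953125. Satisfied.


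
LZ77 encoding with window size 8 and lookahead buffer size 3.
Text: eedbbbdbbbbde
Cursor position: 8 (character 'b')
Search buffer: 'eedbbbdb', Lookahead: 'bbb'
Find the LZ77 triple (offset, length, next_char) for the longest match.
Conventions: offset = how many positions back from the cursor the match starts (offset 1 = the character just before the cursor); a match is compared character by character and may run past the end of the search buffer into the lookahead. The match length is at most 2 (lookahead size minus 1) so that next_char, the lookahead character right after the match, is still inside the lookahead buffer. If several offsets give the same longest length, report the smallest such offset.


Try each offset into the search buffer:
  offset=1 (pos 7, char 'b'): match length 2
  offset=2 (pos 6, char 'd'): match length 0
  offset=3 (pos 5, char 'b'): match length 1
  offset=4 (pos 4, char 'b'): match length 2
  offset=5 (pos 3, char 'b'): match length 2
  offset=6 (pos 2, char 'd'): match length 0
  offset=7 (pos 1, char 'e'): match length 0
  offset=8 (pos 0, char 'e'): match length 0
Longest match has length 2, found at offsets 1, 4, 5; take the smallest, offset 1.
next_char = character at position 8 + 2 = 10 -> 'b'

Best match: offset=1, length=2 (matching 'bb' starting at position 7)
LZ77 triple: (1, 2, 'b')


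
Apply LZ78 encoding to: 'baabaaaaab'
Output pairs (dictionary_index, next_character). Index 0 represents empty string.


LZ78 encoding steps:
Dictionary: {0: ''}
Step 1: w='' (idx 0), next='b' -> output (0, 'b'), add 'b' as idx 1
Step 2: w='' (idx 0), next='a' -> output (0, 'a'), add 'a' as idx 2
Step 3: w='a' (idx 2), next='b' -> output (2, 'b'), add 'ab' as idx 3
Step 4: w='a' (idx 2), next='a' -> output (2, 'a'), add 'aa' as idx 4
Step 5: w='aa' (idx 4), next='a' -> output (4, 'a'), add 'aaa' as idx 5
Step 6: w='b' (idx 1), end of input -> output (1, '')


Encoded: [(0, 'b'), (0, 'a'), (2, 'b'), (2, 'a'), (4, 'a'), (1, '')]


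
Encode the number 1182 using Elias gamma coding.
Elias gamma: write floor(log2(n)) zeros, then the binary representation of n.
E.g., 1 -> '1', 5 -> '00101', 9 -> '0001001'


num_bits = floor(log2(1182)) + 1 = 11
leading_zeros = num_bits - 1 = 10
binary(1182) = 10010011110

Elias gamma(1182) = '0000000000' + '10010011110' = 000000000010010011110 (21 bits)


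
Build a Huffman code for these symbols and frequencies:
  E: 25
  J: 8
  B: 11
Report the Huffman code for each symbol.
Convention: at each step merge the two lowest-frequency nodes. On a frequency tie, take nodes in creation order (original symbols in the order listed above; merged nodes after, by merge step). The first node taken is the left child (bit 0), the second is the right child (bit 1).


Huffman tree construction:
Step 1: Merge J(8) + B(11) = 19
Step 2: Merge (J+B)(19) + E(25) = 44
Read each symbol's code off the tree from the root (left child = 0, right child = 1).

Codes:
  E: 1 (length 1)
  J: 00 (length 2)
  B: 01 (length 2)
Average code length: 63/44 = 1.4318 bits/symbol


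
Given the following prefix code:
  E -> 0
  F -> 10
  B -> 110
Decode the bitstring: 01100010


Decoding step by step:
Bits 0 -> E
Bits 110 -> B
Bits 0 -> E
Bits 0 -> E
Bits 10 -> F


Decoded message: EBEEF


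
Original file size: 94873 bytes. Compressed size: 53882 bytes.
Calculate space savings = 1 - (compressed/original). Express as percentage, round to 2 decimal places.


ratio = compressed/original = 53882/94873 = 0.567938
savings = 1 - ratio = 1 - 0.567938 = 0.432062
as a percentage: 0.432062 * 100 = 43.21%

Space savings = 1 - 53882/94873 = 43.21%


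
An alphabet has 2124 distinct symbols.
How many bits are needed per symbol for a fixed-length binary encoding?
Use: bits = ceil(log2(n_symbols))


log2(2124) = 11.0526
Bracket: 2^11 = 2048 < 2124 <= 2^12 = 4096
So ceil(log2(2124)) = 12

bits = ceil(log2(2124)) = ceil(11.0526) = 12 bits


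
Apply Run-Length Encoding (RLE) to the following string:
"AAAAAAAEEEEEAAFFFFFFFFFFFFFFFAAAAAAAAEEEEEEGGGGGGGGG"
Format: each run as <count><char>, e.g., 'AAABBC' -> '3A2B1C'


Scanning runs left to right:
  i=0: run of 'A' x 7 -> '7A'
  i=7: run of 'E' x 5 -> '5E'
  i=12: run of 'A' x 2 -> '2A'
  i=14: run of 'F' x 15 -> '15F'
  i=29: run of 'A' x 8 -> '8A'
  i=37: run of 'E' x 6 -> '6E'
  i=43: run of 'G' x 9 -> '9G'

RLE = 7A5E2A15F8A6E9G


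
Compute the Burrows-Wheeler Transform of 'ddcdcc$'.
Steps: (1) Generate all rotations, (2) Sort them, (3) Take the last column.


Rotations (sorted):
  0: $ddcdcc -> last char: c
  1: c$ddcdc -> last char: c
  2: cc$ddcd -> last char: d
  3: cdcc$dd -> last char: d
  4: dcc$ddc -> last char: c
  5: dcdcc$d -> last char: d
  6: ddcdcc$ -> last char: $


BWT = ccddcd$


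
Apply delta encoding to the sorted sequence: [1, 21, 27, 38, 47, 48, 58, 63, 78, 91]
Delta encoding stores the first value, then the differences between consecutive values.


First value: 1
Deltas:
  21 - 1 = 20
  27 - 21 = 6
  38 - 27 = 11
  47 - 38 = 9
  48 - 47 = 1
  58 - 48 = 10
  63 - 58 = 5
  78 - 63 = 15
  91 - 78 = 13


Delta encoded: [1, 20, 6, 11, 9, 1, 10, 5, 15, 13]


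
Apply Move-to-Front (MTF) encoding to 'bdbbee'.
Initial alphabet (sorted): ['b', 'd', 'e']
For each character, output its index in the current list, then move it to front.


MTF encoding:
'b': index 0 in ['b', 'd', 'e'] -> ['b', 'd', 'e']
'd': index 1 in ['b', 'd', 'e'] -> ['d', 'b', 'e']
'b': index 1 in ['d', 'b', 'e'] -> ['b', 'd', 'e']
'b': index 0 in ['b', 'd', 'e'] -> ['b', 'd', 'e']
'e': index 2 in ['b', 'd', 'e'] -> ['e', 'b', 'd']
'e': index 0 in ['e', 'b', 'd'] -> ['e', 'b', 'd']


Output: [0, 1, 1, 0, 2, 0]


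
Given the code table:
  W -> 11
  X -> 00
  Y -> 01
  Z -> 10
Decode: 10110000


Decoding:
10 -> Z
11 -> W
00 -> X
00 -> X


Result: ZWXX


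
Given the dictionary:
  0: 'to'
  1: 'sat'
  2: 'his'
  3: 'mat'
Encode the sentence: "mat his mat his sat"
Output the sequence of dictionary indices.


Look up each word in the dictionary:
  'mat' -> 3
  'his' -> 2
  'mat' -> 3
  'his' -> 2
  'sat' -> 1

Encoded: [3, 2, 3, 2, 1]


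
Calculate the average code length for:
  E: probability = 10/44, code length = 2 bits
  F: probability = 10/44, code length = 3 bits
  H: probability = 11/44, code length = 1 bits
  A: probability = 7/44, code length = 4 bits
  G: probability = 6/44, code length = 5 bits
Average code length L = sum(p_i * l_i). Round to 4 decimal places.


Weighted contributions p_i * l_i:
  E: (10/44) * 2 = 20/44
  F: (10/44) * 3 = 30/44
  H: (11/44) * 1 = 11/44
  A: (7/44) * 4 = 28/44
  G: (6/44) * 5 = 30/44
Sum = (20 + 30 + 11 + 28 + 30)/44 = 119/44

L = 119/44 = 2.7045 bits/symbol


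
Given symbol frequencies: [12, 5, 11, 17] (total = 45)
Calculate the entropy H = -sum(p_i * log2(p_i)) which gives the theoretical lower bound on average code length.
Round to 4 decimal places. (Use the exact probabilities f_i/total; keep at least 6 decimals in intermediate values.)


Per-symbol terms -p_i * log2(p_i) with p_i = f_i/45:
  p = 12/45 = 0.266667: log2(p) = -1.906891, -p*log2(p) = 0.508504
  p = 5/45 = 0.111111: log2(p) = -3.169925, -p*log2(p) = 0.352214
  p = 11/45 = 0.244444: log2(p) = -2.032421, -p*log2(p) = 0.496814
  p = 17/45 = 0.377778: log2(p) = -1.404390, -p*log2(p) = 0.530547
H = 0.508504 + 0.352214 + 0.496814 + 0.530547 = 1.888079

H = 1.8881 bits/symbol


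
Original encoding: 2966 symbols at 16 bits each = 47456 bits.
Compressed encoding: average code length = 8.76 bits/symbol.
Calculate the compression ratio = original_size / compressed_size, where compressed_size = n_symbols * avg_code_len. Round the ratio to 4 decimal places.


original_size = n_symbols * orig_bits = 2966 * 16 = 47456 bits
compressed_size = n_symbols * avg_code_len = 2966 * 8.76 = 25982.16 bits
ratio = original_size / compressed_size = 47456 / 25982.16 = 1.8265

Compression ratio = 1.8265


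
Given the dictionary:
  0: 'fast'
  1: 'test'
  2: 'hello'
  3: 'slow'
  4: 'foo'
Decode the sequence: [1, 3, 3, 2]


Look up each index in the dictionary:
  1 -> 'test'
  3 -> 'slow'
  3 -> 'slow'
  2 -> 'hello'

Decoded: "test slow slow hello"


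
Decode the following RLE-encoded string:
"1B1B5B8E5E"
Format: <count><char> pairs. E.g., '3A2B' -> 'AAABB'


Expanding each <count><char> pair:
  1B -> 'B'
  1B -> 'B'
  5B -> 'BBBBB'
  8E -> 'EEEEEEEE'
  5E -> 'EEEEE'

Decoded = BBBBBBBEEEEEEEEEEEEE


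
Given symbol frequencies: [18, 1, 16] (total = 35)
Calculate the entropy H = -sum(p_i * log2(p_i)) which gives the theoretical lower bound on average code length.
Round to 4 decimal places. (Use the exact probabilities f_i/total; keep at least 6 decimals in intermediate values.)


Per-symbol terms -p_i * log2(p_i) with p_i = f_i/35:
  p = 18/35 = 0.514286: log2(p) = -0.959358, -p*log2(p) = 0.493384
  p = 1/35 = 0.028571: log2(p) = -5.129283, -p*log2(p) = 0.146551
  p = 16/35 = 0.457143: log2(p) = -1.129283, -p*log2(p) = 0.516244
H = 0.493384 + 0.146551 + 0.516244 = 1.156179

H = 1.1562 bits/symbol


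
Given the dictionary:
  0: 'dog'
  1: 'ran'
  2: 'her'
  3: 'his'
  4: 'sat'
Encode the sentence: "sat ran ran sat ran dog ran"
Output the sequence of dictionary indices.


Look up each word in the dictionary:
  'sat' -> 4
  'ran' -> 1
  'ran' -> 1
  'sat' -> 4
  'ran' -> 1
  'dog' -> 0
  'ran' -> 1

Encoded: [4, 1, 1, 4, 1, 0, 1]


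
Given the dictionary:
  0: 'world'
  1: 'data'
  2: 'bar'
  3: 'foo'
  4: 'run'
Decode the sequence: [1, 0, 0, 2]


Look up each index in the dictionary:
  1 -> 'data'
  0 -> 'world'
  0 -> 'world'
  2 -> 'bar'

Decoded: "data world world bar"


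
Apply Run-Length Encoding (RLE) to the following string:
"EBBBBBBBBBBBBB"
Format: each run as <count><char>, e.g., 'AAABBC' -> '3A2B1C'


Scanning runs left to right:
  i=0: run of 'E' x 1 -> '1E'
  i=1: run of 'B' x 13 -> '13B'

RLE = 1E13B


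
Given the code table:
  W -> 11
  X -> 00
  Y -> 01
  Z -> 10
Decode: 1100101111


Decoding:
11 -> W
00 -> X
10 -> Z
11 -> W
11 -> W


Result: WXZWW


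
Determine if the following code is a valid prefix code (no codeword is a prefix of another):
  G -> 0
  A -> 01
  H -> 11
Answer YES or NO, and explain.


Checking each pair (does one codeword prefix another?):
  G='0' vs A='01': prefix -- VIOLATION

NO -- this is NOT a valid prefix code. G (0) is a prefix of A (01).


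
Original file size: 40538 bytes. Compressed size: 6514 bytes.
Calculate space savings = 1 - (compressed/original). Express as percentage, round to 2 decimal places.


ratio = compressed/original = 6514/40538 = 0.160689
savings = 1 - ratio = 1 - 0.160689 = 0.839311
as a percentage: 0.839311 * 100 = 83.93%

Space savings = 1 - 6514/40538 = 83.93%


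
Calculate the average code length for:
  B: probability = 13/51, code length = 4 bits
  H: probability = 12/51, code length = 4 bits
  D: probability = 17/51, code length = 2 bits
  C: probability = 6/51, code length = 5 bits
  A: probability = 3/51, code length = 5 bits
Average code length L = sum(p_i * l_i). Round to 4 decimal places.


Weighted contributions p_i * l_i:
  B: (13/51) * 4 = 52/51
  H: (12/51) * 4 = 48/51
  D: (17/51) * 2 = 34/51
  C: (6/51) * 5 = 30/51
  A: (3/51) * 5 = 15/51
Sum = (52 + 48 + 34 + 30 + 15)/51 = 179/51

L = 179/51 = 3.5098 bits/symbol


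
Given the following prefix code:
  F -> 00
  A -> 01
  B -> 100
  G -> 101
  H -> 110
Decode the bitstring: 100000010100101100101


Decoding step by step:
Bits 100 -> B
Bits 00 -> F
Bits 00 -> F
Bits 101 -> G
Bits 00 -> F
Bits 101 -> G
Bits 100 -> B
Bits 101 -> G


Decoded message: BFFGFGBG


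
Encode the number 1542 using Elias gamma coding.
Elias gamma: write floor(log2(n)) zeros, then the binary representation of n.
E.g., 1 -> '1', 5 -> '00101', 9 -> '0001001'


num_bits = floor(log2(1542)) + 1 = 11
leading_zeros = num_bits - 1 = 10
binary(1542) = 11000000110

Elias gamma(1542) = '0000000000' + '11000000110' = 000000000011000000110 (21 bits)


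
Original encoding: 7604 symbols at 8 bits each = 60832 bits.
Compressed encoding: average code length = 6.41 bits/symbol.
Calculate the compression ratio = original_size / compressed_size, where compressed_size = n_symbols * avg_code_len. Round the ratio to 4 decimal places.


original_size = n_symbols * orig_bits = 7604 * 8 = 60832 bits
compressed_size = n_symbols * avg_code_len = 7604 * 6.41 = 48741.64 bits
ratio = original_size / compressed_size = 60832 / 48741.64 = 1.248

Compression ratio = 1.248


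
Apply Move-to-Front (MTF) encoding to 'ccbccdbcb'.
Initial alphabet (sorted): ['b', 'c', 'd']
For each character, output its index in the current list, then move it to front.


MTF encoding:
'c': index 1 in ['b', 'c', 'd'] -> ['c', 'b', 'd']
'c': index 0 in ['c', 'b', 'd'] -> ['c', 'b', 'd']
'b': index 1 in ['c', 'b', 'd'] -> ['b', 'c', 'd']
'c': index 1 in ['b', 'c', 'd'] -> ['c', 'b', 'd']
'c': index 0 in ['c', 'b', 'd'] -> ['c', 'b', 'd']
'd': index 2 in ['c', 'b', 'd'] -> ['d', 'c', 'b']
'b': index 2 in ['d', 'c', 'b'] -> ['b', 'd', 'c']
'c': index 2 in ['b', 'd', 'c'] -> ['c', 'b', 'd']
'b': index 1 in ['c', 'b', 'd'] -> ['b', 'c', 'd']


Output: [1, 0, 1, 1, 0, 2, 2, 2, 1]


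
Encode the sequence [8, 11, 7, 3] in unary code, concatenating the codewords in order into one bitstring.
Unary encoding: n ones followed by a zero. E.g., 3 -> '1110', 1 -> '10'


Encode each number as n ones followed by a terminating 0:
  8 -> 111111110 (9 bits)
  11 -> 111111111110 (12 bits)
  7 -> 11111110 (8 bits)
  3 -> 1110 (4 bits)
Total length = 9 + 12 + 8 + 4 = 33 bits.

Unary([8, 11, 7, 3]) = 111111110111111111110111111101110 (33 bits)


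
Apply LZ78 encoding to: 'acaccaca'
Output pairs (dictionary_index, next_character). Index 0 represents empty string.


LZ78 encoding steps:
Dictionary: {0: ''}
Step 1: w='' (idx 0), next='a' -> output (0, 'a'), add 'a' as idx 1
Step 2: w='' (idx 0), next='c' -> output (0, 'c'), add 'c' as idx 2
Step 3: w='a' (idx 1), next='c' -> output (1, 'c'), add 'ac' as idx 3
Step 4: w='c' (idx 2), next='a' -> output (2, 'a'), add 'ca' as idx 4
Step 5: w='ca' (idx 4), end of input -> output (4, '')


Encoded: [(0, 'a'), (0, 'c'), (1, 'c'), (2, 'a'), (4, '')]


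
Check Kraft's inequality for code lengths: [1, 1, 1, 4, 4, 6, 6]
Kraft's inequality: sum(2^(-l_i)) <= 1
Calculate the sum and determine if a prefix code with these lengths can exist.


Sum = 2^(-1) + 2^(-1) + 2^(-1) + 2^(-4) + 2^(-4) + 2^(-6) + 2^(-6)
    = 0.5 + 0.5 + 0.5 + 0.0625 + 0.0625 + 0.015625 + 0.015625
    = 106/64 = 1.65625
Since 1.65625 > 1, Kraft's inequality is NOT satisfied.
A prefix code with these lengths CANNOT exist.

Kraft sum = 1.65625. Not satisfied.


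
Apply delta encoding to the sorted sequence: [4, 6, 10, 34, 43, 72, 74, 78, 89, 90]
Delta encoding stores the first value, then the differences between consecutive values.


First value: 4
Deltas:
  6 - 4 = 2
  10 - 6 = 4
  34 - 10 = 24
  43 - 34 = 9
  72 - 43 = 29
  74 - 72 = 2
  78 - 74 = 4
  89 - 78 = 11
  90 - 89 = 1


Delta encoded: [4, 2, 4, 24, 9, 29, 2, 4, 11, 1]


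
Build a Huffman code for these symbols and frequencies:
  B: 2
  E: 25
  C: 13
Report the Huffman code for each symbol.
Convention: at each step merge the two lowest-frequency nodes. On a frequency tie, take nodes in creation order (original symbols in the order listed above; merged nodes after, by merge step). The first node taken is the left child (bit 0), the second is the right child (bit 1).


Huffman tree construction:
Step 1: Merge B(2) + C(13) = 15
Step 2: Merge (B+C)(15) + E(25) = 40
Read each symbol's code off the tree from the root (left child = 0, right child = 1).

Codes:
  B: 00 (length 2)
  E: 1 (length 1)
  C: 01 (length 2)
Average code length: 55/40 = 1.3750 bits/symbol


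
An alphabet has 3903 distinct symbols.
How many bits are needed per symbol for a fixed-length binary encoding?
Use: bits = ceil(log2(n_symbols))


log2(3903) = 11.9304
Bracket: 2^11 = 2048 < 3903 <= 2^12 = 4096
So ceil(log2(3903)) = 12

bits = ceil(log2(3903)) = ceil(11.9304) = 12 bits


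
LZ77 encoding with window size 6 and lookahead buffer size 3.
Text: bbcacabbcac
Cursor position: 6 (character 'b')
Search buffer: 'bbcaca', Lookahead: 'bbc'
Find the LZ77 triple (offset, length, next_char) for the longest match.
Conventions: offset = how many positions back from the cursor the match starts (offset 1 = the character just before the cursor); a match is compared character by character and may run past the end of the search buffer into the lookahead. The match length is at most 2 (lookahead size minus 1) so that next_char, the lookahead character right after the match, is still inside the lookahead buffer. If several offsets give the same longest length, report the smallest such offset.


Try each offset into the search buffer:
  offset=1 (pos 5, char 'a'): match length 0
  offset=2 (pos 4, char 'c'): match length 0
  offset=3 (pos 3, char 'a'): match length 0
  offset=4 (pos 2, char 'c'): match length 0
  offset=5 (pos 1, char 'b'): match length 1
  offset=6 (pos 0, char 'b'): match length 2
Longest match has length 2 at offset 6.
next_char = character at position 6 + 2 = 8 -> 'c'

Best match: offset=6, length=2 (matching 'bb' starting at position 0)
LZ77 triple: (6, 2, 'c')


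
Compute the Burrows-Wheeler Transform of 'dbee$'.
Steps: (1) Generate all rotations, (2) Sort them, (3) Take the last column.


Rotations (sorted):
  0: $dbee -> last char: e
  1: bee$d -> last char: d
  2: dbee$ -> last char: $
  3: e$dbe -> last char: e
  4: ee$db -> last char: b


BWT = ed$eb


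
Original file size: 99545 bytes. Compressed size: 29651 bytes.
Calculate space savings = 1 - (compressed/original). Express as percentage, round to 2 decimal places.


ratio = compressed/original = 29651/99545 = 0.297865
savings = 1 - ratio = 1 - 0.297865 = 0.702135
as a percentage: 0.702135 * 100 = 70.21%

Space savings = 1 - 29651/99545 = 70.21%


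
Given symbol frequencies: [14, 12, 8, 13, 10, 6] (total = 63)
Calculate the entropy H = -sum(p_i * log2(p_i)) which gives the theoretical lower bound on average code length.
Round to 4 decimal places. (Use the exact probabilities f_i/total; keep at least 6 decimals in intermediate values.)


Per-symbol terms -p_i * log2(p_i) with p_i = f_i/63:
  p = 14/63 = 0.222222: log2(p) = -2.169925, -p*log2(p) = 0.482206
  p = 12/63 = 0.190476: log2(p) = -2.392317, -p*log2(p) = 0.455680
  p = 8/63 = 0.126984: log2(p) = -2.977280, -p*log2(p) = 0.378067
  p = 13/63 = 0.206349: log2(p) = -2.276840, -p*log2(p) = 0.469824
  p = 10/63 = 0.158730: log2(p) = -2.655352, -p*log2(p) = 0.421484
  p = 6/63 = 0.095238: log2(p) = -3.392317, -p*log2(p) = 0.323078
H = 0.482206 + 0.455680 + 0.378067 + 0.469824 + 0.421484 + 0.323078 = 2.530339

H = 2.5303 bits/symbol


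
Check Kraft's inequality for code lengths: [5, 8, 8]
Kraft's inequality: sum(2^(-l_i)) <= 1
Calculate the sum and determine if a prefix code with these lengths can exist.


Sum = 2^(-5) + 2^(-8) + 2^(-8)
    = 0.03125 + 0.00390625 + 0.00390625
    = 10/256 = 0.0390625
Since 0.0390625 <= 1, Kraft's inequality IS satisfied.
A prefix code with these lengths CAN exist.

Kraft sum = 0.0390625. Satisfied.


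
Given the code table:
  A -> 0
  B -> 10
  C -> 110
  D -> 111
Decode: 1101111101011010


Decoding:
110 -> C
111 -> D
110 -> C
10 -> B
110 -> C
10 -> B


Result: CDCBCB


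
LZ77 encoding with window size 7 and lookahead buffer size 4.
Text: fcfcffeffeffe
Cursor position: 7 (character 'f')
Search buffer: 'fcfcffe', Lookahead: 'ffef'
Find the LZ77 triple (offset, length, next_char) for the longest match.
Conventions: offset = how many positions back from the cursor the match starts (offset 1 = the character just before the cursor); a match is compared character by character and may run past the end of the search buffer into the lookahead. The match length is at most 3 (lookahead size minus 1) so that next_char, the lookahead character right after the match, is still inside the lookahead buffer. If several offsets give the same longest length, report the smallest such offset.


Try each offset into the search buffer:
  offset=1 (pos 6, char 'e'): match length 0
  offset=2 (pos 5, char 'f'): match length 1
  offset=3 (pos 4, char 'f'): match length 3
  offset=4 (pos 3, char 'c'): match length 0
  offset=5 (pos 2, char 'f'): match length 1
  offset=6 (pos 1, char 'c'): match length 0
  offset=7 (pos 0, char 'f'): match length 1
Longest match has length 3 at offset 3.
next_char = character at position 7 + 3 = 10 -> 'f'

Best match: offset=3, length=3 (matching 'ffe' starting at position 4)
LZ77 triple: (3, 3, 'f')


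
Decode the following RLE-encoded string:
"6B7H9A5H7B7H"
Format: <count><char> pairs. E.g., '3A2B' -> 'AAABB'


Expanding each <count><char> pair:
  6B -> 'BBBBBB'
  7H -> 'HHHHHHH'
  9A -> 'AAAAAAAAA'
  5H -> 'HHHHH'
  7B -> 'BBBBBBB'
  7H -> 'HHHHHHH'

Decoded = BBBBBBHHHHHHHAAAAAAAAAHHHHHBBBBBBBHHHHHHH


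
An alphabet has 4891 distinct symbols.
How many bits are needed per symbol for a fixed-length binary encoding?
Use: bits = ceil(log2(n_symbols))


log2(4891) = 12.2559
Bracket: 2^12 = 4096 < 4891 <= 2^13 = 8192
So ceil(log2(4891)) = 13

bits = ceil(log2(4891)) = ceil(12.2559) = 13 bits


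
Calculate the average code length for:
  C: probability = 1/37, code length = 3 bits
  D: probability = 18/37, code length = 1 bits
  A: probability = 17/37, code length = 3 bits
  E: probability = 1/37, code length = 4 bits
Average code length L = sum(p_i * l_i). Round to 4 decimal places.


Weighted contributions p_i * l_i:
  C: (1/37) * 3 = 3/37
  D: (18/37) * 1 = 18/37
  A: (17/37) * 3 = 51/37
  E: (1/37) * 4 = 4/37
Sum = (3 + 18 + 51 + 4)/37 = 76/37

L = 76/37 = 2.0541 bits/symbol


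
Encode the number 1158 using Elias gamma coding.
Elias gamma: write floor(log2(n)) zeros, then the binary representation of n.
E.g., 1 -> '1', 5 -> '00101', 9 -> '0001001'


num_bits = floor(log2(1158)) + 1 = 11
leading_zeros = num_bits - 1 = 10
binary(1158) = 10010000110

Elias gamma(1158) = '0000000000' + '10010000110' = 000000000010010000110 (21 bits)


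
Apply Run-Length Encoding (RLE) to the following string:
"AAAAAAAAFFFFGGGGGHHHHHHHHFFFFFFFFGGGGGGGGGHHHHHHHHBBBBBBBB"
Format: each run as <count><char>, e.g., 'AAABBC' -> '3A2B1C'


Scanning runs left to right:
  i=0: run of 'A' x 8 -> '8A'
  i=8: run of 'F' x 4 -> '4F'
  i=12: run of 'G' x 5 -> '5G'
  i=17: run of 'H' x 8 -> '8H'
  i=25: run of 'F' x 8 -> '8F'
  i=33: run of 'G' x 9 -> '9G'
  i=42: run of 'H' x 8 -> '8H'
  i=50: run of 'B' x 8 -> '8B'

RLE = 8A4F5G8H8F9G8H8B


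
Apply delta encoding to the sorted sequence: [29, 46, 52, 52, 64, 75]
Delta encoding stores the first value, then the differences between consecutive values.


First value: 29
Deltas:
  46 - 29 = 17
  52 - 46 = 6
  52 - 52 = 0
  64 - 52 = 12
  75 - 64 = 11


Delta encoded: [29, 17, 6, 0, 12, 11]


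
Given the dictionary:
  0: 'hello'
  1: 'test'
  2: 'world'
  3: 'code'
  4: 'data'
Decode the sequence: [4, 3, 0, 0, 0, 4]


Look up each index in the dictionary:
  4 -> 'data'
  3 -> 'code'
  0 -> 'hello'
  0 -> 'hello'
  0 -> 'hello'
  4 -> 'data'

Decoded: "data code hello hello hello data"


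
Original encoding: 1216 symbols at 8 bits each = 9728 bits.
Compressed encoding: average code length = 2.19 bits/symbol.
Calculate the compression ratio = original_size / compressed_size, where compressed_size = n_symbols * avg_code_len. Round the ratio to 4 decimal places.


original_size = n_symbols * orig_bits = 1216 * 8 = 9728 bits
compressed_size = n_symbols * avg_code_len = 1216 * 2.19 = 2663.04 bits
ratio = original_size / compressed_size = 9728 / 2663.04 = 3.653

Compression ratio = 3.653


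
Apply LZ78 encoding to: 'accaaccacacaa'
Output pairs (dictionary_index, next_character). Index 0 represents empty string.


LZ78 encoding steps:
Dictionary: {0: ''}
Step 1: w='' (idx 0), next='a' -> output (0, 'a'), add 'a' as idx 1
Step 2: w='' (idx 0), next='c' -> output (0, 'c'), add 'c' as idx 2
Step 3: w='c' (idx 2), next='a' -> output (2, 'a'), add 'ca' as idx 3
Step 4: w='a' (idx 1), next='c' -> output (1, 'c'), add 'ac' as idx 4
Step 5: w='ca' (idx 3), next='c' -> output (3, 'c'), add 'cac' as idx 5
Step 6: w='ac' (idx 4), next='a' -> output (4, 'a'), add 'aca' as idx 6
Step 7: w='a' (idx 1), end of input -> output (1, '')


Encoded: [(0, 'a'), (0, 'c'), (2, 'a'), (1, 'c'), (3, 'c'), (4, 'a'), (1, '')]


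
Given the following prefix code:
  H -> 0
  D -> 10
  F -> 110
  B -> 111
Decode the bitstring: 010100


Decoding step by step:
Bits 0 -> H
Bits 10 -> D
Bits 10 -> D
Bits 0 -> H


Decoded message: HDDH


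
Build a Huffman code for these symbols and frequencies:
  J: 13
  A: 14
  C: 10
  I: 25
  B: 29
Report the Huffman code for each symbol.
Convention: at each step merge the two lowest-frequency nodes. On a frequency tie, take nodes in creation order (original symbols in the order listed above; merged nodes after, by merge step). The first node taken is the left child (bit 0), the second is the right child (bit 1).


Huffman tree construction:
Step 1: Merge C(10) + J(13) = 23
Step 2: Merge A(14) + (C+J)(23) = 37
Step 3: Merge I(25) + B(29) = 54
Step 4: Merge (A+(C+J))(37) + (I+B)(54) = 91
Read each symbol's code off the tree from the root (left child = 0, right child = 1).

Codes:
  J: 011 (length 3)
  A: 00 (length 2)
  C: 010 (length 3)
  I: 10 (length 2)
  B: 11 (length 2)
Average code length: 205/91 = 2.2527 bits/symbol


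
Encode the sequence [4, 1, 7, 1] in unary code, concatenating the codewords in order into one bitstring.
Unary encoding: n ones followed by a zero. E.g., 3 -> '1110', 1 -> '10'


Encode each number as n ones followed by a terminating 0:
  4 -> 11110 (5 bits)
  1 -> 10 (2 bits)
  7 -> 11111110 (8 bits)
  1 -> 10 (2 bits)
Total length = 5 + 2 + 8 + 2 = 17 bits.

Unary([4, 1, 7, 1]) = 11110101111111010 (17 bits)


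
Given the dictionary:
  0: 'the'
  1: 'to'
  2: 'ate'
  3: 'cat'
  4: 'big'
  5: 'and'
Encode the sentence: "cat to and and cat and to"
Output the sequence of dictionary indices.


Look up each word in the dictionary:
  'cat' -> 3
  'to' -> 1
  'and' -> 5
  'and' -> 5
  'cat' -> 3
  'and' -> 5
  'to' -> 1

Encoded: [3, 1, 5, 5, 3, 5, 1]


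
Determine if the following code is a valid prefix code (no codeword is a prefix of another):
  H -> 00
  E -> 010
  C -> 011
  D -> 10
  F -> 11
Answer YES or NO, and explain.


Checking each pair (does one codeword prefix another?):
  H='00' vs E='010': no prefix
  H='00' vs C='011': no prefix
  H='00' vs D='10': no prefix
  H='00' vs F='11': no prefix
  E='010' vs H='00': no prefix
  E='010' vs C='011': no prefix
  E='010' vs D='10': no prefix
  E='010' vs F='11': no prefix
  C='011' vs H='00': no prefix
  C='011' vs E='010': no prefix
  C='011' vs D='10': no prefix
  C='011' vs F='11': no prefix
  D='10' vs H='00': no prefix
  D='10' vs E='010': no prefix
  D='10' vs C='011': no prefix
  D='10' vs F='11': no prefix
  F='11' vs H='00': no prefix
  F='11' vs E='010': no prefix
  F='11' vs C='011': no prefix
  F='11' vs D='10': no prefix
No violation found over all pairs.

YES -- this is a valid prefix code. No codeword is a prefix of any other codeword.


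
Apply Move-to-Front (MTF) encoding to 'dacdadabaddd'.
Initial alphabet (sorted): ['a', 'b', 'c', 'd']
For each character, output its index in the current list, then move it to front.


MTF encoding:
'd': index 3 in ['a', 'b', 'c', 'd'] -> ['d', 'a', 'b', 'c']
'a': index 1 in ['d', 'a', 'b', 'c'] -> ['a', 'd', 'b', 'c']
'c': index 3 in ['a', 'd', 'b', 'c'] -> ['c', 'a', 'd', 'b']
'd': index 2 in ['c', 'a', 'd', 'b'] -> ['d', 'c', 'a', 'b']
'a': index 2 in ['d', 'c', 'a', 'b'] -> ['a', 'd', 'c', 'b']
'd': index 1 in ['a', 'd', 'c', 'b'] -> ['d', 'a', 'c', 'b']
'a': index 1 in ['d', 'a', 'c', 'b'] -> ['a', 'd', 'c', 'b']
'b': index 3 in ['a', 'd', 'c', 'b'] -> ['b', 'a', 'd', 'c']
'a': index 1 in ['b', 'a', 'd', 'c'] -> ['a', 'b', 'd', 'c']
'd': index 2 in ['a', 'b', 'd', 'c'] -> ['d', 'a', 'b', 'c']
'd': index 0 in ['d', 'a', 'b', 'c'] -> ['d', 'a', 'b', 'c']
'd': index 0 in ['d', 'a', 'b', 'c'] -> ['d', 'a', 'b', 'c']


Output: [3, 1, 3, 2, 2, 1, 1, 3, 1, 2, 0, 0]


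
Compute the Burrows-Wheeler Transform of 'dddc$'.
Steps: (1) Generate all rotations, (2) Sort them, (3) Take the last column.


Rotations (sorted):
  0: $dddc -> last char: c
  1: c$ddd -> last char: d
  2: dc$dd -> last char: d
  3: ddc$d -> last char: d
  4: dddc$ -> last char: $


BWT = cddd$


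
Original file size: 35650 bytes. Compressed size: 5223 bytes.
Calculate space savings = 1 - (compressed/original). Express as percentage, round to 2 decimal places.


ratio = compressed/original = 5223/35650 = 0.146508
savings = 1 - ratio = 1 - 0.146508 = 0.853492
as a percentage: 0.853492 * 100 = 85.35%

Space savings = 1 - 5223/35650 = 85.35%


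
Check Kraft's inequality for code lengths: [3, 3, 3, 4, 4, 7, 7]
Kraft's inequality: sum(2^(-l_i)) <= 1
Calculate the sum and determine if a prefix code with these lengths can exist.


Sum = 2^(-3) + 2^(-3) + 2^(-3) + 2^(-4) + 2^(-4) + 2^(-7) + 2^(-7)
    = 0.125 + 0.125 + 0.125 + 0.0625 + 0.0625 + 0.0078125 + 0.0078125
    = 66/128 = 0.515625
Since 0.515625 <= 1, Kraft's inequality IS satisfied.
A prefix code with these lengths CAN exist.

Kraft sum = 0.515625. Satisfied.


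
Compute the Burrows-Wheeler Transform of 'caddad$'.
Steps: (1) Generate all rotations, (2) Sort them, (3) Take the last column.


Rotations (sorted):
  0: $caddad -> last char: d
  1: ad$cadd -> last char: d
  2: addad$c -> last char: c
  3: caddad$ -> last char: $
  4: d$cadda -> last char: a
  5: dad$cad -> last char: d
  6: ddad$ca -> last char: a


BWT = ddc$ada


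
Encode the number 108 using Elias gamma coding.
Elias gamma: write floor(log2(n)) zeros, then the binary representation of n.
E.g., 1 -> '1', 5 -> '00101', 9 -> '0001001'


num_bits = floor(log2(108)) + 1 = 7
leading_zeros = num_bits - 1 = 6
binary(108) = 1101100

Elias gamma(108) = '000000' + '1101100' = 0000001101100 (13 bits)


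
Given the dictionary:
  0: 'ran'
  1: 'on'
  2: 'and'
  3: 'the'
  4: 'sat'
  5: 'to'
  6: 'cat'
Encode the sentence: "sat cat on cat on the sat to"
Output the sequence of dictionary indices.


Look up each word in the dictionary:
  'sat' -> 4
  'cat' -> 6
  'on' -> 1
  'cat' -> 6
  'on' -> 1
  'the' -> 3
  'sat' -> 4
  'to' -> 5

Encoded: [4, 6, 1, 6, 1, 3, 4, 5]


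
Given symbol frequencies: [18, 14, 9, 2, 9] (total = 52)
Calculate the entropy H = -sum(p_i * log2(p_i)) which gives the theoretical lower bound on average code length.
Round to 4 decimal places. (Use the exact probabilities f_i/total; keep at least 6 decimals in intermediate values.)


Per-symbol terms -p_i * log2(p_i) with p_i = f_i/52:
  p = 18/52 = 0.346154: log2(p) = -1.530515, -p*log2(p) = 0.529794
  p = 14/52 = 0.269231: log2(p) = -1.893085, -p*log2(p) = 0.509677
  p = 9/52 = 0.173077: log2(p) = -2.530515, -p*log2(p) = 0.437974
  p = 2/52 = 0.038462: log2(p) = -4.700440, -p*log2(p) = 0.180786
  p = 9/52 = 0.173077: log2(p) = -2.530515, -p*log2(p) = 0.437974
H = 0.529794 + 0.509677 + 0.437974 + 0.180786 + 0.437974 = 2.096205

H = 2.0962 bits/symbol


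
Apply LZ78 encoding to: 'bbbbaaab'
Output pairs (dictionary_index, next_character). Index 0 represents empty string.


LZ78 encoding steps:
Dictionary: {0: ''}
Step 1: w='' (idx 0), next='b' -> output (0, 'b'), add 'b' as idx 1
Step 2: w='b' (idx 1), next='b' -> output (1, 'b'), add 'bb' as idx 2
Step 3: w='b' (idx 1), next='a' -> output (1, 'a'), add 'ba' as idx 3
Step 4: w='' (idx 0), next='a' -> output (0, 'a'), add 'a' as idx 4
Step 5: w='a' (idx 4), next='b' -> output (4, 'b'), add 'ab' as idx 5


Encoded: [(0, 'b'), (1, 'b'), (1, 'a'), (0, 'a'), (4, 'b')]


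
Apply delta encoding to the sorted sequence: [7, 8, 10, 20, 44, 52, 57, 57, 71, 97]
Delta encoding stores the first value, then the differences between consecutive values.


First value: 7
Deltas:
  8 - 7 = 1
  10 - 8 = 2
  20 - 10 = 10
  44 - 20 = 24
  52 - 44 = 8
  57 - 52 = 5
  57 - 57 = 0
  71 - 57 = 14
  97 - 71 = 26


Delta encoded: [7, 1, 2, 10, 24, 8, 5, 0, 14, 26]


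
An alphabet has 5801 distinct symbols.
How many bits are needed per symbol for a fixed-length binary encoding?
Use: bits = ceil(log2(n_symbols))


log2(5801) = 12.5021
Bracket: 2^12 = 4096 < 5801 <= 2^13 = 8192
So ceil(log2(5801)) = 13

bits = ceil(log2(5801)) = ceil(12.5021) = 13 bits


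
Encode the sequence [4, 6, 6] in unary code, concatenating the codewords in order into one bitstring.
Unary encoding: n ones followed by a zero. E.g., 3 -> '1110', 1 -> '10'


Encode each number as n ones followed by a terminating 0:
  4 -> 11110 (5 bits)
  6 -> 1111110 (7 bits)
  6 -> 1111110 (7 bits)
Total length = 5 + 7 + 7 = 19 bits.

Unary([4, 6, 6]) = 1111011111101111110 (19 bits)


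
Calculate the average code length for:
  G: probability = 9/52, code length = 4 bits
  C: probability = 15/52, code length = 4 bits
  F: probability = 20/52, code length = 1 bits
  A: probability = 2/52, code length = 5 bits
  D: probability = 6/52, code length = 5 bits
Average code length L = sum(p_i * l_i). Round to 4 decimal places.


Weighted contributions p_i * l_i:
  G: (9/52) * 4 = 36/52
  C: (15/52) * 4 = 60/52
  F: (20/52) * 1 = 20/52
  A: (2/52) * 5 = 10/52
  D: (6/52) * 5 = 30/52
Sum = (36 + 60 + 20 + 10 + 30)/52 = 156/52

L = 156/52 = 3.0000 bits/symbol


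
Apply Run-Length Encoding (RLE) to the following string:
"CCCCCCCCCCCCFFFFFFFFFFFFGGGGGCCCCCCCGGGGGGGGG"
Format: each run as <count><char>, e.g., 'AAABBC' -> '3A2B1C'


Scanning runs left to right:
  i=0: run of 'C' x 12 -> '12C'
  i=12: run of 'F' x 12 -> '12F'
  i=24: run of 'G' x 5 -> '5G'
  i=29: run of 'C' x 7 -> '7C'
  i=36: run of 'G' x 9 -> '9G'

RLE = 12C12F5G7C9G


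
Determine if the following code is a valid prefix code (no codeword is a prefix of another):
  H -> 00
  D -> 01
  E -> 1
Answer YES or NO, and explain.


Checking each pair (does one codeword prefix another?):
  H='00' vs D='01': no prefix
  H='00' vs E='1': no prefix
  D='01' vs H='00': no prefix
  D='01' vs E='1': no prefix
  E='1' vs H='00': no prefix
  E='1' vs D='01': no prefix
No violation found over all pairs.

YES -- this is a valid prefix code. No codeword is a prefix of any other codeword.


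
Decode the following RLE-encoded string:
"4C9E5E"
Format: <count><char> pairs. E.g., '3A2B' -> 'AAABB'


Expanding each <count><char> pair:
  4C -> 'CCCC'
  9E -> 'EEEEEEEEE'
  5E -> 'EEEEE'

Decoded = CCCCEEEEEEEEEEEEEE


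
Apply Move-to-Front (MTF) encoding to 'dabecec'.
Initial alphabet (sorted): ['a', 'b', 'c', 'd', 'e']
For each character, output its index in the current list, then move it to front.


MTF encoding:
'd': index 3 in ['a', 'b', 'c', 'd', 'e'] -> ['d', 'a', 'b', 'c', 'e']
'a': index 1 in ['d', 'a', 'b', 'c', 'e'] -> ['a', 'd', 'b', 'c', 'e']
'b': index 2 in ['a', 'd', 'b', 'c', 'e'] -> ['b', 'a', 'd', 'c', 'e']
'e': index 4 in ['b', 'a', 'd', 'c', 'e'] -> ['e', 'b', 'a', 'd', 'c']
'c': index 4 in ['e', 'b', 'a', 'd', 'c'] -> ['c', 'e', 'b', 'a', 'd']
'e': index 1 in ['c', 'e', 'b', 'a', 'd'] -> ['e', 'c', 'b', 'a', 'd']
'c': index 1 in ['e', 'c', 'b', 'a', 'd'] -> ['c', 'e', 'b', 'a', 'd']


Output: [3, 1, 2, 4, 4, 1, 1]


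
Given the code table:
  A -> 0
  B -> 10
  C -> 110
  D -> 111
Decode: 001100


Decoding:
0 -> A
0 -> A
110 -> C
0 -> A


Result: AACA


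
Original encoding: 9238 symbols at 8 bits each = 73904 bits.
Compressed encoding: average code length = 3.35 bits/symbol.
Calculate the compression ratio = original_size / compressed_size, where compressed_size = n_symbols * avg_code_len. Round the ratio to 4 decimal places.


original_size = n_symbols * orig_bits = 9238 * 8 = 73904 bits
compressed_size = n_symbols * avg_code_len = 9238 * 3.35 = 30947.3 bits
ratio = original_size / compressed_size = 73904 / 30947.3 = 2.3881

Compression ratio = 2.3881


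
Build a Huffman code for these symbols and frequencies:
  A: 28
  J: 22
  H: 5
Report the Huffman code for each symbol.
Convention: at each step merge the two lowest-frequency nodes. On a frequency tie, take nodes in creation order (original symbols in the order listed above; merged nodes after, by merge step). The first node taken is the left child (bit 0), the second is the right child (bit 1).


Huffman tree construction:
Step 1: Merge H(5) + J(22) = 27
Step 2: Merge (H+J)(27) + A(28) = 55
Read each symbol's code off the tree from the root (left child = 0, right child = 1).

Codes:
  A: 1 (length 1)
  J: 01 (length 2)
  H: 00 (length 2)
Average code length: 82/55 = 1.4909 bits/symbol


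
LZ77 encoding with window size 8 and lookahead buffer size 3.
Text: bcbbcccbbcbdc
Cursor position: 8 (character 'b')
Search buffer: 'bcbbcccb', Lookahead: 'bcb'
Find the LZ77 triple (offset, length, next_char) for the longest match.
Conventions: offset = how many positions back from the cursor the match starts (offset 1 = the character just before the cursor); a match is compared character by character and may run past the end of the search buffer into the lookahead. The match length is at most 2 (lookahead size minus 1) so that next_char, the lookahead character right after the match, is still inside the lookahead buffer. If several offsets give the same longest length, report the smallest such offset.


Try each offset into the search buffer:
  offset=1 (pos 7, char 'b'): match length 1
  offset=2 (pos 6, char 'c'): match length 0
  offset=3 (pos 5, char 'c'): match length 0
  offset=4 (pos 4, char 'c'): match length 0
  offset=5 (pos 3, char 'b'): match length 2
  offset=6 (pos 2, char 'b'): match length 1
  offset=7 (pos 1, char 'c'): match length 0
  offset=8 (pos 0, char 'b'): match length 2
Longest match has length 2, found at offsets 5, 8; take the smallest, offset 5.
next_char = character at position 8 + 2 = 10 -> 'b'

Best match: offset=5, length=2 (matching 'bc' starting at position 3)
LZ77 triple: (5, 2, 'b')


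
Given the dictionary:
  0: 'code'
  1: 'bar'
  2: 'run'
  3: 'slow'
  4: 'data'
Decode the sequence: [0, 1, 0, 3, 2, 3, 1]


Look up each index in the dictionary:
  0 -> 'code'
  1 -> 'bar'
  0 -> 'code'
  3 -> 'slow'
  2 -> 'run'
  3 -> 'slow'
  1 -> 'bar'

Decoded: "code bar code slow run slow bar"


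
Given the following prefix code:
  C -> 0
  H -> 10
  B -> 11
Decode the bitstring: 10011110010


Decoding step by step:
Bits 10 -> H
Bits 0 -> C
Bits 11 -> B
Bits 11 -> B
Bits 0 -> C
Bits 0 -> C
Bits 10 -> H


Decoded message: HCBBCCH


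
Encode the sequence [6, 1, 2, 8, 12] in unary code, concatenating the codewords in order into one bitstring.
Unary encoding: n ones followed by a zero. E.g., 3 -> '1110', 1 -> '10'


Encode each number as n ones followed by a terminating 0:
  6 -> 1111110 (7 bits)
  1 -> 10 (2 bits)
  2 -> 110 (3 bits)
  8 -> 111111110 (9 bits)
  12 -> 1111111111110 (13 bits)
Total length = 7 + 2 + 3 + 9 + 13 = 34 bits.

Unary([6, 1, 2, 8, 12]) = 1111110101101111111101111111111110 (34 bits)
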